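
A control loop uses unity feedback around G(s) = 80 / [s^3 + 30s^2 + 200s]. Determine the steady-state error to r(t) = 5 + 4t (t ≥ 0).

10

Lowest-order denominator term is 200s, so the open loop has 1 pole at the origin → type 1 system. Taking each input component in turn:
  • 5: tracked with zero error.
  • 4t: e_ss = 4/K_v with K_v=0.4 → 10.
Total e_ss = 10.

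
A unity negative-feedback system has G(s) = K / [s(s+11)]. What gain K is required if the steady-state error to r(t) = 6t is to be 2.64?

G(s) has one factor of s in the denominator, so the system is type 1.
K_v = lim_{s→0} s·G(s) = K / (11) = (1/11)·K.
e_ss = 6/K_v = 2.64 ⇒ K_v = 25/11 ⇒ K = (25/11)/(1/11) = 25.

25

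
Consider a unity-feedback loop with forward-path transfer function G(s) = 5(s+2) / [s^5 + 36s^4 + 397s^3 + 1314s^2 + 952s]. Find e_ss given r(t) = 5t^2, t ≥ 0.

Factoring s from the denominator leaves a polynomial with constant term 952, so the system is type 1.
For a type-1 system K_a = 0, so e_ss to a parabolic input is unbounded.

infinity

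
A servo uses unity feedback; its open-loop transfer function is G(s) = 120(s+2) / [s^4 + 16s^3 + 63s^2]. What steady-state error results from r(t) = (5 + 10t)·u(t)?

0

Factoring s^2 from the denominator leaves a polynomial with constant term 63, so the system is type 2. By superposition:
  • 5: tracked with zero error.
  • 10t: tracked with zero error.
Total e_ss = 0.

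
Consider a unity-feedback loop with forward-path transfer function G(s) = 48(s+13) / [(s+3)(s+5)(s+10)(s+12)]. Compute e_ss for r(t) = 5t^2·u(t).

No free integrators in G(s): this is a type 0 system.
K_a = lim_{s→0} s^2·G(s) = 0; the steady-state error to this parabolic input grows without bound.

infinity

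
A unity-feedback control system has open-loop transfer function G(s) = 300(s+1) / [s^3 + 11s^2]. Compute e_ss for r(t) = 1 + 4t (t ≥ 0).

0

Factoring s^2 from the denominator leaves a polynomial with constant term 11, so the system is type 2. By superposition:
  • 1: tracked with zero error.
  • 4t: tracked with zero error.
Total e_ss = 0.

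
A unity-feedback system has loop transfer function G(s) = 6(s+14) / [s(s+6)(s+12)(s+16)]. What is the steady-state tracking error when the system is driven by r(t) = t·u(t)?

System type = 1 (one pole at s=0).
K_v = lim_{s→0} s·G(s) = 6·14 / (6·12·16) = 7/96.
e_ss = 1/K_v = 1/(7/96) = 96/7.

96/7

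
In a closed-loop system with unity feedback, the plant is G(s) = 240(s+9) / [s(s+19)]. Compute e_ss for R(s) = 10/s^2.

19/216

G(s) has one factor of s in the denominator, so the system is type 1.
K_v = lim_{s→0} s·G(s) = 240·9 / (19) = 2160/19.
e_ss = 10/K_v = 10/(2160/19) = 19/216.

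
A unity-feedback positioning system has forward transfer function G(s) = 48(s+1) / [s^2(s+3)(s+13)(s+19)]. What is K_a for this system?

16/247

G(s) has two factors of s in the denominator, so the system is type 2.
K_a = lim_{s→0} s^2·G(s) = 48·1 / (3·13·19) = 16/247.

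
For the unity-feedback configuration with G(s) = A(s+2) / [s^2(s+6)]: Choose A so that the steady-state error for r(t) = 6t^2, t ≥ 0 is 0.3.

120

G(s) has two factors of s in the denominator, so the system is type 2.
K_a = lim_{s→0} s^2·G(s) = A·2 / (6) = (1/3)·A.
e_ss = 12/K_a = 0.3 ⇒ K_a = 40 ⇒ A = 40/(1/3) = 120.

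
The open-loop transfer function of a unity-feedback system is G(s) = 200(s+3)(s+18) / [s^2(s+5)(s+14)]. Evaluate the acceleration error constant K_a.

The open loop has two poles at the origin → type 2 system.
K_a = lim_{s→0} s^2·G(s) = 200·3·18 / (5·14) = 1080/7.

1080/7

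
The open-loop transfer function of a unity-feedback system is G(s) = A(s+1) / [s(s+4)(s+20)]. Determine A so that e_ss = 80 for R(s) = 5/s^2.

The open loop has one pole at the origin → type 1 system.
K_v = lim_{s→0} s·G(s) = A·1 / (4·20) = 0.0125·A.
e_ss = 5/K_v = 80 ⇒ K_v = 0.0625 ⇒ A = 0.0625/0.0125 = 5.

5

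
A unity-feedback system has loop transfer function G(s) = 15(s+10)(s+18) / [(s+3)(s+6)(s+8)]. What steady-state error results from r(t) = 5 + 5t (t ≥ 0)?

The open loop has no poles at the origin → type 0 system. Taking each input component in turn:
  • 5: e_ss = 5/(1+K_p) with K_p=18.75 → 20/79.
  • 5t: a type-0 system cannot track it, e_ss → ∞.
The unbounded component dominates.

infinity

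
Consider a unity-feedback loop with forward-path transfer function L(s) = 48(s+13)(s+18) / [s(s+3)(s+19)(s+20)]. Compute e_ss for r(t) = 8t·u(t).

95/117

One free integrator in L(s): this is a type 1 system.
K_v = lim_{s→0} s·L(s) = 48·13·18 / (3·19·20) = 936/95.
e_ss = 8/K_v = 8/(936/95) = 95/117.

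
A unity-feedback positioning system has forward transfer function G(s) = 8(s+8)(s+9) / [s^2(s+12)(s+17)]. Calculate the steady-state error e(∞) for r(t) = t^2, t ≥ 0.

17/24

G(s) has two factors of s in the denominator, so the system is type 2.
K_a = lim_{s→0} s^2·G(s) = 8·8·9 / (12·17) = 48/17.
r(t) = t^2 gives R(s) = 2/s^3.
e_ss = 2/K_a = 2/(48/17) = 17/24.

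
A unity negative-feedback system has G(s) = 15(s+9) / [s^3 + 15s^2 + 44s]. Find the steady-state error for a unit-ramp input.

44/135

Lowest-order denominator term is 44s, so the open loop has 1 pole at the origin → type 1 system.
K_v = lim_{s→0} s·G(s) = 15·9 / 44 = 135/44.
e_ss = 1/K_v = 1/(135/44) = 44/135.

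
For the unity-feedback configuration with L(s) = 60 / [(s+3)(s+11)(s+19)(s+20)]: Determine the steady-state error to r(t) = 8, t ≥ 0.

No free integrators in L(s): this is a type 0 system.
K_p = lim_{s→0} L(s) = 60 / (3·11·19·20) = 1/209.
e_ss = 8/(1 + K_p) = 8/(210/209) = 836/105.

836/105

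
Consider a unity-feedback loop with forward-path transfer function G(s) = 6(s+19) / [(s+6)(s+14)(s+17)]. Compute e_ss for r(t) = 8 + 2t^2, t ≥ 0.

No free integrators in G(s): this is a type 0 system. By superposition:
  • 8: e_ss = 8/(1+K_p) with K_p=19/238 → 1904/257.
  • 2t^2: a type-0 system cannot track it, e_ss → ∞.
The unbounded component dominates.

infinity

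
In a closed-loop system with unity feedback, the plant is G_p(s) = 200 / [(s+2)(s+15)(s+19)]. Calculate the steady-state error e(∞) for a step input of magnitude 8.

The open loop has no poles at the origin → type 0 system.
K_p = lim_{s→0} G_p(s) = 200 / (2·15·19) = 20/57.
e_ss = 8/(1 + K_p) = 8/(77/57) = 456/77.

456/77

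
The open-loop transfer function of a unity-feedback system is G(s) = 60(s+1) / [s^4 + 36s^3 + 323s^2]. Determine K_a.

Lowest-order denominator term is 323s^2, so the open loop has 2 poles at the origin → type 2 system.
K_a = lim_{s→0} s^2·G(s) = 60·1 / 323 = 60/323.

60/323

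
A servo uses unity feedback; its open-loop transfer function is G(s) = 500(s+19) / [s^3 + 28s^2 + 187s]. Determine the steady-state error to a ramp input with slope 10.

Lowest-order denominator term is 187s, so the open loop has 1 pole at the origin → type 1 system.
K_v = lim_{s→0} s·G(s) = 500·19 / 187 = 9500/187.
e_ss = 10/K_v = 10/(9500/187) = 187/950.

187/950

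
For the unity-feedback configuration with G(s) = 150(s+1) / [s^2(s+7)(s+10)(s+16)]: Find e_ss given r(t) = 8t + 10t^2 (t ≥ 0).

448/3

G(s) has two factors of s in the denominator, so the system is type 2. Taking each input component in turn:
  • 8t: tracked with zero error.
  • 10t^2: e_ss = 20/K_a with K_a=15/112 → 448/3.
Total e_ss = 448/3.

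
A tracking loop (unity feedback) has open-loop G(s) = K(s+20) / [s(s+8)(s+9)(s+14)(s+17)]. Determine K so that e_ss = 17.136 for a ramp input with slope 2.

100

G(s) has one factor of s in the denominator, so the system is type 1.
K_v = lim_{s→0} s·G(s) = K·20 / (8·9·14·17) = (5/4284)·K.
e_ss = 2/K_v = 17.136 ⇒ K_v = 125/1071 ⇒ K = (125/1071)/(5/4284) = 100.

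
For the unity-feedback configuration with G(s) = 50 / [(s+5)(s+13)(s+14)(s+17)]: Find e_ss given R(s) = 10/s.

G(s) has no factors of s in the denominator, so the system is type 0.
K_p = lim_{s→0} G(s) = 50 / (5·13·14·17) = 5/1547.
e_ss = 10/(1 + K_p) = 10/(1552/1547) = 7735/776.

7735/776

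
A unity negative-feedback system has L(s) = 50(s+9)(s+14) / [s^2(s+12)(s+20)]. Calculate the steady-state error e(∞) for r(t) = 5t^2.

The open loop has two poles at the origin → type 2 system.
K_a = lim_{s→0} s^2·L(s) = 50·9·14 / (12·20) = 26.25.
r(t) = 5t^2 gives R(s) = 10/s^3.
e_ss = 10/K_a = 10/26.25 = 8/21.

8/21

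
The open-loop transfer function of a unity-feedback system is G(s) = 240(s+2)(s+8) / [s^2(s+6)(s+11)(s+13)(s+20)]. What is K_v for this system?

K_v = lim_{s→0} s·G(s); with 2 poles at the origin the limit diverges, so K_v = ∞.

infinity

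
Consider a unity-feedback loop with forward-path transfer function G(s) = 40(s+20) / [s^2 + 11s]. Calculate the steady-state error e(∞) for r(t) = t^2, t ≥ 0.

Factoring s from the denominator leaves a polynomial with constant term 11, so the system is type 1.
K_a = lim_{s→0} s^2·G(s) = 0; the steady-state error to this parabolic input grows without bound.

infinity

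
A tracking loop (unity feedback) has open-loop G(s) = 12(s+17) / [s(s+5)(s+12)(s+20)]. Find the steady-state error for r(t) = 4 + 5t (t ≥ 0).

500/17

The open loop has one pole at the origin → type 1 system. Treating each term separately:
  • 4: tracked with zero error.
  • 5t: e_ss = 5/K_v with K_v=0.17 → 500/17.
Total e_ss = 500/17.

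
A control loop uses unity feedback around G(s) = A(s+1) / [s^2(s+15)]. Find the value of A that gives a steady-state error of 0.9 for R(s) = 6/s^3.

100

Two free integrators in G(s): this is a type 2 system.
K_a = lim_{s→0} s^2·G(s) = A·1 / (15) = (1/15)·A.
e_ss = 6/K_a = 0.9 ⇒ K_a = 20/3 ⇒ A = (20/3)/(1/15) = 100.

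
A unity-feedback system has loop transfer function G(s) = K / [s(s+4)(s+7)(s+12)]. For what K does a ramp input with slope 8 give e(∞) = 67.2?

System type = 1 (one pole at s=0).
K_v = lim_{s→0} s·G(s) = K / (4·7·12) = (1/336)·K.
e_ss = 8/K_v = 67.2 ⇒ K_v = 5/42 ⇒ K = (5/42)/(1/336) = 40.

40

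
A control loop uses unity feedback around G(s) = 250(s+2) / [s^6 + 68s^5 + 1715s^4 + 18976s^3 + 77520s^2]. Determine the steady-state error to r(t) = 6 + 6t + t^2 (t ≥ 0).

Factoring s^2 from the denominator leaves a polynomial with constant term 77520, so the system is type 2. Taking each input component in turn:
  • 6: tracked with zero error.
  • 6t: tracked with zero error.
  • t^2: e_ss = 2/K_a with K_a=25/3876 → 310.08.
Total e_ss = 310.08.

310.08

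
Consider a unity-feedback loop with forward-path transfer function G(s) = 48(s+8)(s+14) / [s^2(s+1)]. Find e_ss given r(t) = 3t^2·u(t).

1/896

G(s) has two factors of s in the denominator, so the system is type 2.
K_a = lim_{s→0} s^2·G(s) = 48·8·14 / (1) = 5376.
r(t) = 3t^2 gives R(s) = 6/s^3.
e_ss = 6/K_a = 6/5376 = 1/896.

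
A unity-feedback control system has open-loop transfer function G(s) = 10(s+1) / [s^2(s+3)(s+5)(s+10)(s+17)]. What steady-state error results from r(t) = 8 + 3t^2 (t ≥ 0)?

1530

System type = 2 (two poles at s=0). By superposition:
  • 8: tracked with zero error.
  • 3t^2: e_ss = 6/K_a with K_a=1/255 → 1530.
Total e_ss = 1530.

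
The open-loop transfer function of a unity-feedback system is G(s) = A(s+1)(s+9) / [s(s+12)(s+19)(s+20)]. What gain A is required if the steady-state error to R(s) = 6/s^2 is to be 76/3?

120

The open loop has one pole at the origin → type 1 system.
K_v = lim_{s→0} s·G(s) = A·1·9 / (12·19·20) = (3/1520)·A.
e_ss = 6/K_v = 76/3 ⇒ K_v = 9/38 ⇒ A = (9/38)/(3/1520) = 120.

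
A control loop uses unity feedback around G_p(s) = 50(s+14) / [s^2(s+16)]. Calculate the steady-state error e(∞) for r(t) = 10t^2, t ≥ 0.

16/35

G_p(s) has two factors of s in the denominator, so the system is type 2.
K_a = lim_{s→0} s^2·G_p(s) = 50·14 / (16) = 43.75.
r(t) = 10t^2 gives R(s) = 20/s^3.
e_ss = 20/K_a = 20/43.75 = 16/35.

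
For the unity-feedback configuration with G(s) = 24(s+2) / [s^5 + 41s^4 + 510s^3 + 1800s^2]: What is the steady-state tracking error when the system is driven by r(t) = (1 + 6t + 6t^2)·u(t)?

The denominator has no term below 1800s^2 — 2 poles at s=0, type 2. Taking each input component in turn:
  • 1: tracked with zero error.
  • 6t: tracked with zero error.
  • 6t^2: e_ss = 12/K_a with K_a=2/75 → 450.
Total e_ss = 450.

450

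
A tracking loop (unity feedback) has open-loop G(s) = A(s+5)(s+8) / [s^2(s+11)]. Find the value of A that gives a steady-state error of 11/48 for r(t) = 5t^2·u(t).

12

System type = 2 (two poles at s=0).
K_a = lim_{s→0} s^2·G(s) = A·5·8 / (11) = (40/11)·A.
e_ss = 10/K_a = 11/48 ⇒ K_a = 480/11 ⇒ A = (480/11)/(40/11) = 12.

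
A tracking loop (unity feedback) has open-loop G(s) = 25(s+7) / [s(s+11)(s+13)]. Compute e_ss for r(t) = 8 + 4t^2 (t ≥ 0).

System type = 1 (one pole at s=0). By superposition:
  • 8: tracked with zero error.
  • 4t^2: a type-1 system cannot track it, e_ss → ∞.
The unbounded component dominates.

infinity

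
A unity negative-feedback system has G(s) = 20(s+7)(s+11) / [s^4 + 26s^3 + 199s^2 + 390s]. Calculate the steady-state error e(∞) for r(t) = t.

39/154

Factoring s from the denominator leaves a polynomial with constant term 390, so the system is type 1.
K_v = lim_{s→0} s·G(s) = 20·7·11 / 390 = 154/39.
e_ss = 1/K_v = 1/(154/39) = 39/154.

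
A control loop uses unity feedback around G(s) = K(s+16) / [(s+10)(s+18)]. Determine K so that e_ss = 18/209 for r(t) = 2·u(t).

250

The open loop has no poles at the origin → type 0 system.
K_p = lim_{s→0} G(s) = K·16 / (10·18) = (4/45)·K.
e_ss = 2/(1 + K_p) = 18/209 ⇒ 1 + (4/45)·K = 209/9 ⇒ K = 250.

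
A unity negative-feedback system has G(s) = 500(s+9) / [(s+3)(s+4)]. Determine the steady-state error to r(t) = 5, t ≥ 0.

No free integrators in G(s): this is a type 0 system.
K_p = lim_{s→0} G(s) = 500·9 / (3·4) = 375.
e_ss = 5/(1 + K_p) = 5/376.

5/376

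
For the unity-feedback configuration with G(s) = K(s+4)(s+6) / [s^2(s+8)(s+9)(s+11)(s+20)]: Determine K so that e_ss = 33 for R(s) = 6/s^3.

120

G(s) has two factors of s in the denominator, so the system is type 2.
K_a = lim_{s→0} s^2·G(s) = K·4·6 / (8·9·11·20) = (1/660)·K.
e_ss = 6/K_a = 33 ⇒ K_a = 2/11 ⇒ K = (2/11)/(1/660) = 120.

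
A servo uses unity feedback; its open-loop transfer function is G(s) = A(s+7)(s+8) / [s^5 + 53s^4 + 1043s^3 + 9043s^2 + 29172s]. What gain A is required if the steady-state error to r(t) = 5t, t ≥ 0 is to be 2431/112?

Factoring s from the denominator leaves a polynomial with constant term 29172, so the system is type 1.
K_v = lim_{s→0} s·G(s) = A·7·8 / 29172 = (14/7293)·A.
e_ss = 5/K_v = 2431/112 ⇒ K_v = 560/2431 ⇒ A = (560/2431)/(14/7293) = 120.

120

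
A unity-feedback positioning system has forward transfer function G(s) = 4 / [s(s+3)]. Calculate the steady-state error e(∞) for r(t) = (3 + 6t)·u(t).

4.5

System type = 1 (one pole at s=0). Taking each input component in turn:
  • 3: tracked with zero error.
  • 6t: e_ss = 6/K_v with K_v=4/3 → 4.5.
Total e_ss = 4.5.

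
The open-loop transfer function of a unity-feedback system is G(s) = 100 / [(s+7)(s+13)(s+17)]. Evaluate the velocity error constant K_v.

The open loop has no poles at the origin → type 0 system.
K_v = lim_{s→0} s·G(s) = 0 (the extra factor of s kills the finite limit).

0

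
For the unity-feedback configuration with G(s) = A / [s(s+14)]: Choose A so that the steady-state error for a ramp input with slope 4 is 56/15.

15

System type = 1 (one pole at s=0).
K_v = lim_{s→0} s·G(s) = A / (14) = (1/14)·A.
e_ss = 4/K_v = 56/15 ⇒ K_v = 15/14 ⇒ A = (15/14)/(1/14) = 15.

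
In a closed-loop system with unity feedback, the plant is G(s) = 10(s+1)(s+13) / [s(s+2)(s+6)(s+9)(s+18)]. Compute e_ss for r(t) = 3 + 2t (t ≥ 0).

G(s) has one factor of s in the denominator, so the system is type 1. Treating each term separately:
  • 3: tracked with zero error.
  • 2t: e_ss = 2/K_v with K_v=65/972 → 1944/65.
Total e_ss = 1944/65.

1944/65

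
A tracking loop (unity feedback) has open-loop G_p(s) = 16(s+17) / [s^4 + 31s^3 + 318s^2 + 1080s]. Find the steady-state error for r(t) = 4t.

Lowest-order denominator term is 1080s, so the open loop has 1 pole at the origin → type 1 system.
K_v = lim_{s→0} s·G_p(s) = 16·17 / 1080 = 34/135.
e_ss = 4/K_v = 4/(34/135) = 270/17.

270/17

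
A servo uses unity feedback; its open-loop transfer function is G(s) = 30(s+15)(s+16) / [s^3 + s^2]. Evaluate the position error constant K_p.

infinity

K_p = lim_{s→0} G(s); with 2 poles at the origin the limit diverges, so K_p = ∞.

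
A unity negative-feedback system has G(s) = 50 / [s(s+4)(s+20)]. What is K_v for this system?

0.625

System type = 1 (one pole at s=0).
K_v = lim_{s→0} s·G(s) = 50 / (4·20) = 0.625.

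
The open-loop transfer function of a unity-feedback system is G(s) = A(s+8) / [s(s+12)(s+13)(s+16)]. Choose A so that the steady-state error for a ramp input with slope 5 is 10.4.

150

The open loop has one pole at the origin → type 1 system.
K_v = lim_{s→0} s·G(s) = A·8 / (12·13·16) = (1/312)·A.
e_ss = 5/K_v = 10.4 ⇒ K_v = 25/52 ⇒ A = (25/52)/(1/312) = 150.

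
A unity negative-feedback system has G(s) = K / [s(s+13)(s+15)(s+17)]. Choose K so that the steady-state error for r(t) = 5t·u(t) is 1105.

G(s) has one factor of s in the denominator, so the system is type 1.
K_v = lim_{s→0} s·G(s) = K / (13·15·17) = (1/3315)·K.
e_ss = 5/K_v = 1105 ⇒ K_v = 1/221 ⇒ K = (1/221)/(1/3315) = 15.

15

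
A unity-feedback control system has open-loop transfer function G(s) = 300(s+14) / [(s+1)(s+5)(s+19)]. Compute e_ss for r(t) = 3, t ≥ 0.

57/859

System type = 0 (no poles at s=0).
K_p = lim_{s→0} G(s) = 300·14 / (1·5·19) = 840/19.
e_ss = 3/(1 + K_p) = 3/(859/19) = 57/859.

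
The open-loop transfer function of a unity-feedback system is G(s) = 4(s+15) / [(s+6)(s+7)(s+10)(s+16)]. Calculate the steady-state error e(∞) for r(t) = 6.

672/113

G(s) has no factors of s in the denominator, so the system is type 0.
K_p = lim_{s→0} G(s) = 4·15 / (6·7·10·16) = 1/112.
e_ss = 6/(1 + K_p) = 6/(113/112) = 672/113.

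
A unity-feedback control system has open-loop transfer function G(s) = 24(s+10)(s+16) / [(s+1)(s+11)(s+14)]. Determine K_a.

0

The open loop has no poles at the origin → type 0 system.
K_a = lim_{s→0} s^2·G(s) = 0 (the extra factor of s kills the finite limit).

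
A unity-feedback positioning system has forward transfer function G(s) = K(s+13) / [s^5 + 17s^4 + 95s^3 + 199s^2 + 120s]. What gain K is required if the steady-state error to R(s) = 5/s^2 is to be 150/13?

4

The denominator has no term below 120s — 1 pole at s=0, type 1.
K_v = lim_{s→0} s·G(s) = K·13 / 120 = (13/120)·K.
e_ss = 5/K_v = 150/13 ⇒ K_v = 13/30 ⇒ K = (13/30)/(13/120) = 4.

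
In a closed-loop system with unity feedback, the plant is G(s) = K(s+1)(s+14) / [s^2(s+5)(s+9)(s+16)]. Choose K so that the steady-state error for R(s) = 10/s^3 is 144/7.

25

The open loop has two poles at the origin → type 2 system.
K_a = lim_{s→0} s^2·G(s) = K·1·14 / (5·9·16) = (7/360)·K.
e_ss = 10/K_a = 144/7 ⇒ K_a = 35/72 ⇒ K = (35/72)/(7/360) = 25.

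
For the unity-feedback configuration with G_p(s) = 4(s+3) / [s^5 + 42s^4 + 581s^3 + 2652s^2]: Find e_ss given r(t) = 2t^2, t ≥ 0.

884

The denominator has no term below 2652s^2 — 2 poles at s=0, type 2.
K_a = lim_{s→0} s^2·G_p(s) = 4·3 / 2652 = 1/221.
r(t) = 2t^2 gives R(s) = 4/s^3.
e_ss = 4/K_a = 4/(1/221) = 884.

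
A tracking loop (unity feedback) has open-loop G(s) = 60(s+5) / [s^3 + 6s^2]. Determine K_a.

50

Lowest-order denominator term is 6s^2, so the open loop has 2 poles at the origin → type 2 system.
K_a = lim_{s→0} s^2·G(s) = 60·5 / 6 = 50.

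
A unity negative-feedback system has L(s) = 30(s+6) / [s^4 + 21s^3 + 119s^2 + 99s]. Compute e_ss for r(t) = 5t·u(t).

2.75

Lowest-order denominator term is 99s, so the open loop has 1 pole at the origin → type 1 system.
K_v = lim_{s→0} s·L(s) = 30·6 / 99 = 20/11.
e_ss = 5/K_v = 5/(20/11) = 2.75.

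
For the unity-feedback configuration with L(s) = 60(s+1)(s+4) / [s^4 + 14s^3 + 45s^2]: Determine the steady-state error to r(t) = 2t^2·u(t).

0.75

Factoring s^2 from the denominator leaves a polynomial with constant term 45, so the system is type 2.
K_a = lim_{s→0} s^2·L(s) = 60·1·4 / 45 = 16/3.
r(t) = 2t^2 gives R(s) = 4/s^3.
e_ss = 4/K_a = 4/(16/3) = 0.75.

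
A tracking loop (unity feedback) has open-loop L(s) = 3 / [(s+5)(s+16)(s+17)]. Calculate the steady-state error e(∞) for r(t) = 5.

System type = 0 (no poles at s=0).
K_p = lim_{s→0} L(s) = 3 / (5·16·17) = 3/1360.
e_ss = 5/(1 + K_p) = 5/(1363/1360) = 6800/1363.

6800/1363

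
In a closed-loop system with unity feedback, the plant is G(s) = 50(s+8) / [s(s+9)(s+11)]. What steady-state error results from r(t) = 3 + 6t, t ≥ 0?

1.485

G(s) has one factor of s in the denominator, so the system is type 1. By superposition:
  • 3: tracked with zero error.
  • 6t: e_ss = 6/K_v with K_v=400/99 → 1.485.
Total e_ss = 1.485.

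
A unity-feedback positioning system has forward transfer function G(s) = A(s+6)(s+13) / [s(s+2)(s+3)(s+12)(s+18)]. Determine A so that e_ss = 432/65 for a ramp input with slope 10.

G(s) has one factor of s in the denominator, so the system is type 1.
K_v = lim_{s→0} s·G(s) = A·6·13 / (2·3·12·18) = (13/216)·A.
e_ss = 10/K_v = 432/65 ⇒ K_v = 325/216 ⇒ A = (325/216)/(13/216) = 25.

25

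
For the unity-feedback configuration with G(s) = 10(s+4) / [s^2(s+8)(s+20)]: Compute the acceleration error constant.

The open loop has two poles at the origin → type 2 system.
K_a = lim_{s→0} s^2·G(s) = 10·4 / (8·20) = 0.25.

0.25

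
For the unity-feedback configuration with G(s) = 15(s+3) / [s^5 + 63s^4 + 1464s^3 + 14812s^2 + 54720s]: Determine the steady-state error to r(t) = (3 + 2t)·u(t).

Lowest-order denominator term is 54720s, so the open loop has 1 pole at the origin → type 1 system. By superposition:
  • 3: tracked with zero error.
  • 2t: e_ss = 2/K_v with K_v=1/1216 → 2432.
Total e_ss = 2432.

2432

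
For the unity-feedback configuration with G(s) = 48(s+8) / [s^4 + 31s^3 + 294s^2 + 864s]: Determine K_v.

The denominator has no term below 864s — 1 pole at s=0, type 1.
K_v = lim_{s→0} s·G(s) = 48·8 / 864 = 4/9.

4/9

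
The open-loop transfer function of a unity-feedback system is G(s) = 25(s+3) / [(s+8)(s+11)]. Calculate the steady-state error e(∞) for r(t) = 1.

G(s) has no factors of s in the denominator, so the system is type 0.
K_p = lim_{s→0} G(s) = 25·3 / (8·11) = 75/88.
e_ss = 1/(1 + K_p) = 1/(163/88) = 88/163.

88/163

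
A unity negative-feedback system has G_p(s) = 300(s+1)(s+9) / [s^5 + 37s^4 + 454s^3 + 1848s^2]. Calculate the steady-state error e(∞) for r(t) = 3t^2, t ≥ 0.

308/75

Factoring s^2 from the denominator leaves a polynomial with constant term 1848, so the system is type 2.
K_a = lim_{s→0} s^2·G_p(s) = 300·1·9 / 1848 = 225/154.
r(t) = 3t^2 gives R(s) = 6/s^3.
e_ss = 6/K_a = 6/(225/154) = 308/75.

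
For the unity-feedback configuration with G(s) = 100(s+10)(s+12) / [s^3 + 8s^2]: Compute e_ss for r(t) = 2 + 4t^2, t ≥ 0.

2/375

The denominator has no term below 8s^2 — 2 poles at s=0, type 2. By superposition:
  • 2: tracked with zero error.
  • 4t^2: e_ss = 8/K_a with K_a=1500 → 2/375.
Total e_ss = 2/375.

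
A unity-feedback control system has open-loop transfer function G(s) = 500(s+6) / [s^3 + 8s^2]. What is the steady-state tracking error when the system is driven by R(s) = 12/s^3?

0.032

Lowest-order denominator term is 8s^2, so the open loop has 2 poles at the origin → type 2 system.
K_a = lim_{s→0} s^2·G(s) = 500·6 / 8 = 375.
r(t) = 6t^2 gives R(s) = 12/s^3.
e_ss = 12/K_a = 12/375 = 0.032.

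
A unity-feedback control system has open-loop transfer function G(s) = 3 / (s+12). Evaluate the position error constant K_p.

0.25

No free integrators in G(s): this is a type 0 system.
K_p = lim_{s→0} G(s) = 3 / (12) = 0.25.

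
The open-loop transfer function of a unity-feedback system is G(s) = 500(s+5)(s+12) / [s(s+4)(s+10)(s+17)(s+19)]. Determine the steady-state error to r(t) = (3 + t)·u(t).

323/750

G(s) has one factor of s in the denominator, so the system is type 1. Taking each input component in turn:
  • 3: tracked with zero error.
  • t: e_ss = 1/K_v with K_v=750/323 → 323/750.
Total e_ss = 323/750.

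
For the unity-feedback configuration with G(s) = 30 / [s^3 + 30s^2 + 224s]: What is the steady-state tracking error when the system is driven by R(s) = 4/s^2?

448/15

The denominator has no term below 224s — 1 pole at s=0, type 1.
K_v = lim_{s→0} s·G(s) = 30 / 224 = 15/112.
e_ss = 4/K_v = 4/(15/112) = 448/15.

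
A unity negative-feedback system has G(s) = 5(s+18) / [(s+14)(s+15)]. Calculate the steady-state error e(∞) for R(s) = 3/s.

2.1

No free integrators in G(s): this is a type 0 system.
K_p = lim_{s→0} G(s) = 5·18 / (14·15) = 3/7.
e_ss = 3/(1 + K_p) = 3/(10/7) = 2.1.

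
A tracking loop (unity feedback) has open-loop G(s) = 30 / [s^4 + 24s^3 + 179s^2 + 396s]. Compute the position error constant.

K_p = lim_{s→0} G(s); with 1 pole at the origin the limit diverges, so K_p = ∞.

infinity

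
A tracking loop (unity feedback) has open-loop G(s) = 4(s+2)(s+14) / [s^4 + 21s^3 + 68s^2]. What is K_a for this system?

28/17

The denominator has no term below 68s^2 — 2 poles at s=0, type 2.
K_a = lim_{s→0} s^2·G(s) = 4·2·14 / 68 = 28/17.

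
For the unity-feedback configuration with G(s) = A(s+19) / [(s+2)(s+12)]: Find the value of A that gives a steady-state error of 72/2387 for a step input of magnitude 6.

G(s) has no factors of s in the denominator, so the system is type 0.
K_p = lim_{s→0} G(s) = A·19 / (2·12) = (19/24)·A.
e_ss = 6/(1 + K_p) = 72/2387 ⇒ 1 + (19/24)·A = 2387/12 ⇒ A = 250.

250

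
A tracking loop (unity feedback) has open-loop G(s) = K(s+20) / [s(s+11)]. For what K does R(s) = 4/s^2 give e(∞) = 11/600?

System type = 1 (one pole at s=0).
K_v = lim_{s→0} s·G(s) = K·20 / (11) = (20/11)·K.
e_ss = 4/K_v = 11/600 ⇒ K_v = 2400/11 ⇒ K = (2400/11)/(20/11) = 120.

120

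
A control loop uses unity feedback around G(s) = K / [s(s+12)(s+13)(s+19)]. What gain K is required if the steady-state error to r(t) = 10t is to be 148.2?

200

G(s) has one factor of s in the denominator, so the system is type 1.
K_v = lim_{s→0} s·G(s) = K / (12·13·19) = (1/2964)·K.
e_ss = 10/K_v = 148.2 ⇒ K_v = 50/741 ⇒ K = (50/741)/(1/2964) = 200.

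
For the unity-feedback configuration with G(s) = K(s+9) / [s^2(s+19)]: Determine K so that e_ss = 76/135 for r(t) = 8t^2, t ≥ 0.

60

G(s) has two factors of s in the denominator, so the system is type 2.
K_a = lim_{s→0} s^2·G(s) = K·9 / (19) = (9/19)·K.
e_ss = 16/K_a = 76/135 ⇒ K_a = 540/19 ⇒ K = (540/19)/(9/19) = 60.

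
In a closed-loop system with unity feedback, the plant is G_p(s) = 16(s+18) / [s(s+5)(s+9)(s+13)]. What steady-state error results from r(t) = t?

G_p(s) has one factor of s in the denominator, so the system is type 1.
K_v = lim_{s→0} s·G_p(s) = 16·18 / (5·9·13) = 32/65.
e_ss = 1/K_v = 1/(32/65) = 65/32.

65/32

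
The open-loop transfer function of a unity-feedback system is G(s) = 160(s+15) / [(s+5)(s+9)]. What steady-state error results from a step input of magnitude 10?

30/163

The open loop has no poles at the origin → type 0 system.
K_p = lim_{s→0} G(s) = 160·15 / (5·9) = 160/3.
e_ss = 10/(1 + K_p) = 10/(163/3) = 30/163.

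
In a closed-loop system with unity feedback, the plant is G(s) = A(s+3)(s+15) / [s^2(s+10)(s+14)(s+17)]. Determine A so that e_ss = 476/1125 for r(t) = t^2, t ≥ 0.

The open loop has two poles at the origin → type 2 system.
K_a = lim_{s→0} s^2·G(s) = A·3·15 / (10·14·17) = (9/476)·A.
e_ss = 2/K_a = 476/1125 ⇒ K_a = 1125/238 ⇒ A = (1125/238)/(9/476) = 250.

250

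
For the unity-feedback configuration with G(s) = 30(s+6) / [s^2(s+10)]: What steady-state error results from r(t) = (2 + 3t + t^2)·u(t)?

1/9

System type = 2 (two poles at s=0). Taking each input component in turn:
  • 2: tracked with zero error.
  • 3t: tracked with zero error.
  • t^2: e_ss = 2/K_a with K_a=18 → 1/9.
Total e_ss = 1/9.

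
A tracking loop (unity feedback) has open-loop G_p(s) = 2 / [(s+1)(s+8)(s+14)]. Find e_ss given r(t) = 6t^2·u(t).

System type = 0 (no poles at s=0).
K_a = lim_{s→0} s^2·G_p(s) = 0; the steady-state error to this parabolic input grows without bound.

infinity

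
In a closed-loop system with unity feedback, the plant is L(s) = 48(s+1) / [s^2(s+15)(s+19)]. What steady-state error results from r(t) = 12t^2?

142.5

L(s) has two factors of s in the denominator, so the system is type 2.
K_a = lim_{s→0} s^2·L(s) = 48·1 / (15·19) = 16/95.
r(t) = 12t^2 gives R(s) = 24/s^3.
e_ss = 24/K_a = 24/(16/95) = 142.5.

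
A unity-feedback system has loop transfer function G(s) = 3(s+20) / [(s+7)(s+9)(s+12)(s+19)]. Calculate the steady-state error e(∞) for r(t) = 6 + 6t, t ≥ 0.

The open loop has no poles at the origin → type 0 system. Taking each input component in turn:
  • 6: e_ss = 6/(1+K_p) with K_p=5/1197 → 3591/601.
  • 6t: a type-0 system cannot track it, e_ss → ∞.
The unbounded component dominates.

infinity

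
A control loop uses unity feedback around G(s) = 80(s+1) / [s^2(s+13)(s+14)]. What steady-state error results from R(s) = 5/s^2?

0

System type = 2 (two poles at s=0).
K_v = ∞ for a type-2 system; e_ss to a ramp is zero.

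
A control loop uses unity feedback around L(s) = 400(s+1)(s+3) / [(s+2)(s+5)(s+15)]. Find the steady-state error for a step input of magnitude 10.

10/9

L(s) has no factors of s in the denominator, so the system is type 0.
K_p = lim_{s→0} L(s) = 400·1·3 / (2·5·15) = 8.
e_ss = 10/(1 + K_p) = 10/9.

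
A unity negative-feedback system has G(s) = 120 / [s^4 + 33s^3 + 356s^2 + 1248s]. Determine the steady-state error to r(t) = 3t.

Factoring s from the denominator leaves a polynomial with constant term 1248, so the system is type 1.
K_v = lim_{s→0} s·G(s) = 120 / 1248 = 5/52.
e_ss = 3/K_v = 3/(5/52) = 31.2.

31.2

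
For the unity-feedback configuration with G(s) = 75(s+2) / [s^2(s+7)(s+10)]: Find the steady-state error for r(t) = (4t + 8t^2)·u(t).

System type = 2 (two poles at s=0). Taking each input component in turn:
  • 4t: tracked with zero error.
  • 8t^2: e_ss = 16/K_a with K_a=15/7 → 112/15.
Total e_ss = 112/15.

112/15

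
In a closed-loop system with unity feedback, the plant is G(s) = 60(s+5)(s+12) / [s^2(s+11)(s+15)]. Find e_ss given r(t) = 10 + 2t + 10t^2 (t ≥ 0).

11/12

Two free integrators in G(s): this is a type 2 system. By superposition:
  • 10: tracked with zero error.
  • 2t: tracked with zero error.
  • 10t^2: e_ss = 20/K_a with K_a=240/11 → 11/12.
Total e_ss = 11/12.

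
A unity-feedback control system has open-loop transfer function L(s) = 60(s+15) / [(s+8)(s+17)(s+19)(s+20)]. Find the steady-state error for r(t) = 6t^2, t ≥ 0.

No free integrators in L(s): this is a type 0 system.
For a type-0 system K_a = 0, so e_ss to a parabolic input is unbounded.

infinity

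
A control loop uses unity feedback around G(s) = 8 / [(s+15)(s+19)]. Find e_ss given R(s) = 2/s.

570/293

No free integrators in G(s): this is a type 0 system.
K_p = lim_{s→0} G(s) = 8 / (15·19) = 8/285.
e_ss = 2/(1 + K_p) = 2/(293/285) = 570/293.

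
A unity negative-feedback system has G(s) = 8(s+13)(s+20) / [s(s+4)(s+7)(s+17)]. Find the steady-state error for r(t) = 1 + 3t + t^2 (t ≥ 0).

infinity

One free integrator in G(s): this is a type 1 system. Treating each term separately:
  • 1: tracked with zero error.
  • 3t: e_ss = 3/K_v with K_v=520/119 → 357/520.
  • t^2: a type-1 system cannot track it, e_ss → ∞.
The unbounded component dominates.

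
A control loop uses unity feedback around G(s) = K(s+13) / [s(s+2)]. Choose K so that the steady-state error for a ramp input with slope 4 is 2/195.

60

System type = 1 (one pole at s=0).
K_v = lim_{s→0} s·G(s) = K·13 / (2) = 6.5·K.
e_ss = 4/K_v = 2/195 ⇒ K_v = 390 ⇒ K = 390/6.5 = 60.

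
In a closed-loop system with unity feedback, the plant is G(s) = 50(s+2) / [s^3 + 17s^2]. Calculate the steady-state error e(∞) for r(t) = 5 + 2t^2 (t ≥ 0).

Factoring s^2 from the denominator leaves a polynomial with constant term 17, so the system is type 2. By superposition:
  • 5: tracked with zero error.
  • 2t^2: e_ss = 4/K_a with K_a=100/17 → 0.68.
Total e_ss = 0.68.

0.68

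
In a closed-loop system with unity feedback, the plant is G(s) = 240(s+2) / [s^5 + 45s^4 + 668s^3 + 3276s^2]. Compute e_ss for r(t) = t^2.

The denominator has no term below 3276s^2 — 2 poles at s=0, type 2.
K_a = lim_{s→0} s^2·G(s) = 240·2 / 3276 = 40/273.
r(t) = t^2 gives R(s) = 2/s^3.
e_ss = 2/K_a = 2/(40/273) = 13.65.

13.65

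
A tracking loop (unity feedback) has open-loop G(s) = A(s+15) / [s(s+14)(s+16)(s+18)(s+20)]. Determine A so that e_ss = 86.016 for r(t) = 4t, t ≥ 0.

250

G(s) has one factor of s in the denominator, so the system is type 1.
K_v = lim_{s→0} s·G(s) = A·15 / (14·16·18·20) = (1/5376)·A.
e_ss = 4/K_v = 86.016 ⇒ K_v = 125/2688 ⇒ A = (125/2688)/(1/5376) = 250.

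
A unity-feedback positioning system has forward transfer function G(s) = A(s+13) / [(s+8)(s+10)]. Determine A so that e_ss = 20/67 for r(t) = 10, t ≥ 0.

G(s) has no factors of s in the denominator, so the system is type 0.
K_p = lim_{s→0} G(s) = A·13 / (8·10) = 0.1625·A.
e_ss = 10/(1 + K_p) = 20/67 ⇒ 1 + 0.1625·A = 33.5 ⇒ A = 200.

200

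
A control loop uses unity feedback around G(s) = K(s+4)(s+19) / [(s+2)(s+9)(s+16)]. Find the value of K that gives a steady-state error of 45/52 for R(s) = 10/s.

40

No free integrators in G(s): this is a type 0 system.
K_p = lim_{s→0} G(s) = K·4·19 / (2·9·16) = (19/72)·K.
e_ss = 10/(1 + K_p) = 45/52 ⇒ 1 + (19/72)·K = 104/9 ⇒ K = 40.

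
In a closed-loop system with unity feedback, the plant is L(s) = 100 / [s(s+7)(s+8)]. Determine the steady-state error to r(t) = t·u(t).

0.56

L(s) has one factor of s in the denominator, so the system is type 1.
K_v = lim_{s→0} s·L(s) = 100 / (7·8) = 25/14.
e_ss = 1/K_v = 1/(25/14) = 0.56.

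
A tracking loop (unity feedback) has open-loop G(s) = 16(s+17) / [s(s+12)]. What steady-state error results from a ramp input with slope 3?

9/68

System type = 1 (one pole at s=0).
K_v = lim_{s→0} s·G(s) = 16·17 / (12) = 68/3.
e_ss = 3/K_v = 3/(68/3) = 9/68.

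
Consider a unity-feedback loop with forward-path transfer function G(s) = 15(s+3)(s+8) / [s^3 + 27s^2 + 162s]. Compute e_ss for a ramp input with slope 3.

The denominator has no term below 162s — 1 pole at s=0, type 1.
K_v = lim_{s→0} s·G(s) = 15·3·8 / 162 = 20/9.
e_ss = 3/K_v = 3/(20/9) = 1.35.

1.35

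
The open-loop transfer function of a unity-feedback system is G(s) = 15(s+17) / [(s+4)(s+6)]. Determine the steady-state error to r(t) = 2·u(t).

No free integrators in G(s): this is a type 0 system.
K_p = lim_{s→0} G(s) = 15·17 / (4·6) = 10.625.
e_ss = 2/(1 + K_p) = 2/11.625 = 16/93.

16/93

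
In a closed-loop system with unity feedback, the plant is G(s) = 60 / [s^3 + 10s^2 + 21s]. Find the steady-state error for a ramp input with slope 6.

2.1

Lowest-order denominator term is 21s, so the open loop has 1 pole at the origin → type 1 system.
K_v = lim_{s→0} s·G(s) = 60 / 21 = 20/7.
e_ss = 6/K_v = 6/(20/7) = 2.1.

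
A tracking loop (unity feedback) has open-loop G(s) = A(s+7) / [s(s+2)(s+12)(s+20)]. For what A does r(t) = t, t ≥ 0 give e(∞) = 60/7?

System type = 1 (one pole at s=0).
K_v = lim_{s→0} s·G(s) = A·7 / (2·12·20) = (7/480)·A.
e_ss = 1/K_v = 60/7 ⇒ K_v = 7/60 ⇒ A = (7/60)/(7/480) = 8.

8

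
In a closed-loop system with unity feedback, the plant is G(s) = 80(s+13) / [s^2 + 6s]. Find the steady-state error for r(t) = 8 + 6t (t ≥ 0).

Factoring s from the denominator leaves a polynomial with constant term 6, so the system is type 1. Treating each term separately:
  • 8: tracked with zero error.
  • 6t: e_ss = 6/K_v with K_v=520/3 → 9/260.
Total e_ss = 9/260.

9/260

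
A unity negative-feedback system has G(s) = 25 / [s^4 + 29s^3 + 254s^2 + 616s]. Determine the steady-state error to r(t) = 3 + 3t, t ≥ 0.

The denominator has no term below 616s — 1 pole at s=0, type 1. Treating each term separately:
  • 3: tracked with zero error.
  • 3t: e_ss = 3/K_v with K_v=25/616 → 73.92.
Total e_ss = 73.92.

73.92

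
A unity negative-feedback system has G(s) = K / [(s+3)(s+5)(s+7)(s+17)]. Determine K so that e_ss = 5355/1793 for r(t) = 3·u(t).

8

No free integrators in G(s): this is a type 0 system.
K_p = lim_{s→0} G(s) = K / (3·5·7·17) = (1/1785)·K.
e_ss = 3/(1 + K_p) = 5355/1793 ⇒ 1 + (1/1785)·K = 1793/1785 ⇒ K = 8.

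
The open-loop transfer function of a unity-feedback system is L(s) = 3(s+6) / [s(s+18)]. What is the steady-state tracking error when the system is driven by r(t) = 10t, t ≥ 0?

System type = 1 (one pole at s=0).
K_v = lim_{s→0} s·L(s) = 3·6 / (18) = 1.
e_ss = 10/K_v = 10/1 = 10.

10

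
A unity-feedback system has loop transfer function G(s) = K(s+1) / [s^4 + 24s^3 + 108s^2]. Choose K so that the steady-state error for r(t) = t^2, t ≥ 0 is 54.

Factoring s^2 from the denominator leaves a polynomial with constant term 108, so the system is type 2.
K_a = lim_{s→0} s^2·G(s) = K·1 / 108 = (1/108)·K.
e_ss = 2/K_a = 54 ⇒ K_a = 1/27 ⇒ K = (1/27)/(1/108) = 4.

4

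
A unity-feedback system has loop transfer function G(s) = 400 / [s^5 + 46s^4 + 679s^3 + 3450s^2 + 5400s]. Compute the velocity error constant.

2/27

Lowest-order denominator term is 5400s, so the open loop has 1 pole at the origin → type 1 system.
K_v = lim_{s→0} s·G(s) = 400 / 5400 = 2/27.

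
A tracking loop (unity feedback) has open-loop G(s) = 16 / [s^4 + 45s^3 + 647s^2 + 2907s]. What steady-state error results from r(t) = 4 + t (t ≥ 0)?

The denominator has no term below 2907s — 1 pole at s=0, type 1. Treating each term separately:
  • 4: tracked with zero error.
  • t: e_ss = 1/K_v with K_v=16/2907 → 181.6875.
Total e_ss = 181.6875.

181.6875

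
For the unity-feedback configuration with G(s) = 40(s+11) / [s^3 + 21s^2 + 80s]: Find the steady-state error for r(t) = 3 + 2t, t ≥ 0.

Factoring s from the denominator leaves a polynomial with constant term 80, so the system is type 1. Treating each term separately:
  • 3: tracked with zero error.
  • 2t: e_ss = 2/K_v with K_v=5.5 → 4/11.
Total e_ss = 4/11.

4/11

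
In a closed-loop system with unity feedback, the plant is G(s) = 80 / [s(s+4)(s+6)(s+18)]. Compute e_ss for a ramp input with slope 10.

System type = 1 (one pole at s=0).
K_v = lim_{s→0} s·G(s) = 80 / (4·6·18) = 5/27.
e_ss = 10/K_v = 10/(5/27) = 54.

54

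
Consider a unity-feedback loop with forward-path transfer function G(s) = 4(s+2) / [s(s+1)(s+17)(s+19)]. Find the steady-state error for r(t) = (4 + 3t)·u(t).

121.125

The open loop has one pole at the origin → type 1 system. Treating each term separately:
  • 4: tracked with zero error.
  • 3t: e_ss = 3/K_v with K_v=8/323 → 121.125.
Total e_ss = 121.125.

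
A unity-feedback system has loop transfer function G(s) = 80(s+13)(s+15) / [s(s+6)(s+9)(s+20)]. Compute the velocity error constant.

G(s) has one factor of s in the denominator, so the system is type 1.
K_v = lim_{s→0} s·G(s) = 80·13·15 / (6·9·20) = 130/9.

130/9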